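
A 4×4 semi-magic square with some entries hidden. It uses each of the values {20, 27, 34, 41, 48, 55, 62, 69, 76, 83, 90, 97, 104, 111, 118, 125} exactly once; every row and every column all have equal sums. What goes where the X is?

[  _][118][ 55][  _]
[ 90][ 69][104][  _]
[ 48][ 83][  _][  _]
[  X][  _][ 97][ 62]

111

The 16 entries sum to 1160, so each line sums to 1160/4 = 290.
Row 2: 90 + 69 + 104 + ? = 290, so (2,4) = 27.
Column 2 needs 290; the known cells sum to 270, so (4,2) = 20.
Column 3 must total 290; the given cells sum to 256, so (3,3) = 34.
Row 3 must total 290; the given cells sum to 165, so (3,4) = 125.
Using row 4: 20 + 97 + 62 + ? → (4,1) = 290 − 179 = 111.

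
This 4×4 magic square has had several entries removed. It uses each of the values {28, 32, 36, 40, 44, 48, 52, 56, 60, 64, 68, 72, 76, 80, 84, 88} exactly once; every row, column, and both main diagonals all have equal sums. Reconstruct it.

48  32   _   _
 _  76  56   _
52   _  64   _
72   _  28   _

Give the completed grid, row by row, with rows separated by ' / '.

48 32 84 68 / 60 76 56 40 / 52 36 64 80 / 72 88 28 44

The 16 entries sum to 928, so each line sums to 928/4 = 232.
Column 1: 48 + 52 + 72 + ? = 232, so (2,1) = 60.
Column 3 needs 232; the known cells sum to 148, so (1,3) = 84.
The remaining cell in main diagonal is (4,4) = 232 − 188 = 44.
Row 1: 48 + 32 + 84 + ? = 232, so (1,4) = 68.
Row 2: 60 + 76 + 56 + ? = 232, so (2,4) = 40.
The remaining cell in row 4 is (4,2) = 232 − 144 = 88.
Column 2 must total 232; the given cells sum to 196, so (3,2) = 36.
From column 4, 232 − (68 + 40 + 44) gives (3,4) = 80.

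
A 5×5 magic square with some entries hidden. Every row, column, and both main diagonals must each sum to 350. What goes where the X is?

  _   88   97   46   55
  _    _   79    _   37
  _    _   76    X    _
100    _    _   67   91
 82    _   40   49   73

The remaining cell in row 1 is (1,1) = 350 − 286 = 64.
Row 5 must total 350; the given cells sum to 244, so (5,2) = 106.
Column 3 must total 350; the given cells sum to 292, so (4,3) = 58.
From column 5, 350 − (55 + 37 + 91 + 73) gives (3,5) = 94.
Main diagonal needs 350; the known cells sum to 280, so (2,2) = 70.
Using row 4: 100 + 58 + 67 + 91 + ? → (4,2) = 350 − 316 = 34.
Column 2: 88 + 70 + 34 + 106 + ? = 350, so (3,2) = 52.
From anti-diagonal, 350 − (55 + 76 + 34 + 82) gives (2,4) = 103.
Row 2 needs 350; the known cells sum to 289, so (2,1) = 61.
Column 1: 64 + 61 + 100 + 82 + ? = 350, so (3,1) = 43.
Column 4 must total 350; the given cells sum to 265, so (3,4) = 85.

85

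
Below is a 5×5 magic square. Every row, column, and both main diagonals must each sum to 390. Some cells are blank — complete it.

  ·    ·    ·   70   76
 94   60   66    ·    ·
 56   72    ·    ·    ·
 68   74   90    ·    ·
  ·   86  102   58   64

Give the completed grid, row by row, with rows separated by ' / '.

92 98 54 70 76 / 94 60 66 82 88 / 56 72 78 84 100 / 68 74 90 96 62 / 80 86 102 58 64

From row 5, 390 − (86 + 102 + 58 + 64) gives (5,1) = 80.
From column 1, 390 − (94 + 56 + 68 + 80) gives (1,1) = 92.
Column 2: 60 + 72 + 74 + 86 + ? = 390, so (1,2) = 98.
From row 1, 390 − (92 + 98 + 70 + 76) gives (1,3) = 54.
Column 3: 54 + 66 + 90 + 102 + ? = 390, so (3,3) = 78.
Main diagonal: 92 + 60 + 78 + 64 + ? = 390, so (4,4) = 96.
Anti-diagonal: 76 + 78 + 74 + 80 + ? = 390, so (2,4) = 82.
Row 2: 94 + 60 + 66 + 82 + ? = 390, so (2,5) = 88.
Row 4: 68 + 74 + 90 + 96 + ? = 390, so (4,5) = 62.
Using column 4: 70 + 82 + 96 + 58 + ? → (3,4) = 390 − 306 = 84.
Column 5: 76 + 88 + 62 + 64 + ? = 390, so (3,5) = 100.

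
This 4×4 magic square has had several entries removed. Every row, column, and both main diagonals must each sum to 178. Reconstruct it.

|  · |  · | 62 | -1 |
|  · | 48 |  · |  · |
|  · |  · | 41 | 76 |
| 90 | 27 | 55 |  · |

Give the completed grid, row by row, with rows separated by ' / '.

83 34 62 -1 / 13 48 20 97 / -8 69 41 76 / 90 27 55 6

From row 4, 178 − (90 + 27 + 55) gives (4,4) = 6.
Using column 3: 62 + 41 + 55 + ? → (2,3) = 178 − 158 = 20.
Column 4 needs 178; the known cells sum to 81, so (2,4) = 97.
The remaining cell in main diagonal is (1,1) = 178 − 95 = 83.
From anti-diagonal, 178 − (-1 + 20 + 90) gives (3,2) = 69.
Row 1: 83 + 62 + (-1) + ? = 178, so (1,2) = 34.
The remaining cell in row 2 is (2,1) = 178 − 165 = 13.
Row 3: 69 + 41 + 76 + ? = 178, so (3,1) = -8.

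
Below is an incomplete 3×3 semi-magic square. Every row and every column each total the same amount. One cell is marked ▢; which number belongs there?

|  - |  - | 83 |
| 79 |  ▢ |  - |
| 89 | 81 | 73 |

77

Row 3 is complete and sums to 243; that is the magic constant.
Column 1 must total 243; the given cells sum to 168, so (1,1) = 75.
Column 3 needs 243; the known cells sum to 156, so (2,3) = 87.
The remaining cell in row 1 is (1,2) = 243 − 158 = 85.
Row 2 must total 243; the given cells sum to 166, so (2,2) = 77.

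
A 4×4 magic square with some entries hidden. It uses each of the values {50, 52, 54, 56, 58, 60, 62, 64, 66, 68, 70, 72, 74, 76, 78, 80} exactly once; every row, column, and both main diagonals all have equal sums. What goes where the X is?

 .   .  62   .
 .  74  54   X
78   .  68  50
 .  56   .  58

The 16 entries sum to 1040, so each line sums to 1040/4 = 260.
Row 3: 78 + 68 + 50 + ? = 260, so (3,2) = 64.
From column 2, 260 − (74 + 64 + 56) gives (1,2) = 66.
Using column 3: 62 + 54 + 68 + ? → (4,3) = 260 − 184 = 76.
Main diagonal must total 260; the given cells sum to 200, so (1,1) = 60.
Row 1 must total 260; the given cells sum to 188, so (1,4) = 72.
The remaining cell in row 4 is (4,1) = 260 − 190 = 70.
Column 1 must total 260; the given cells sum to 208, so (2,1) = 52.
The remaining cell in column 4 is (2,4) = 260 − 180 = 80.

80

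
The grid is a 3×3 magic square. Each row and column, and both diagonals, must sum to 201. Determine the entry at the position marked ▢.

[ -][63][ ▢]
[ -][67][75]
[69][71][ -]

Row 2 needs 201; the known cells sum to 142, so (2,1) = 59.
Row 3: 69 + 71 + ? = 201, so (3,3) = 61.
Column 1 must total 201; the given cells sum to 128, so (1,1) = 73.
From column 3, 201 − (75 + 61) gives (1,3) = 65.

65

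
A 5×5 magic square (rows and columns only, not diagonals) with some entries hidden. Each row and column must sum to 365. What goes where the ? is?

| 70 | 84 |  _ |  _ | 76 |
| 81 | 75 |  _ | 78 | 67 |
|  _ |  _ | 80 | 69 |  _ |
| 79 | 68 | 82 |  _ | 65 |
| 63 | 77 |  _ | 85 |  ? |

74

The remaining cell in row 2 is (2,3) = 365 − 301 = 64.
From row 4, 365 − (79 + 68 + 82 + 65) gives (4,4) = 71.
Column 1: 70 + 81 + 79 + 63 + ? = 365, so (3,1) = 72.
Column 2: 84 + 75 + 68 + 77 + ? = 365, so (3,2) = 61.
Column 4 needs 365; the known cells sum to 303, so (1,4) = 62.
Row 1 needs 365; the known cells sum to 292, so (1,3) = 73.
The remaining cell in row 3 is (3,5) = 365 − 282 = 83.
Column 3 must total 365; the given cells sum to 299, so (5,3) = 66.
Column 5: 76 + 67 + 83 + 65 + ? = 365, so (5,5) = 74.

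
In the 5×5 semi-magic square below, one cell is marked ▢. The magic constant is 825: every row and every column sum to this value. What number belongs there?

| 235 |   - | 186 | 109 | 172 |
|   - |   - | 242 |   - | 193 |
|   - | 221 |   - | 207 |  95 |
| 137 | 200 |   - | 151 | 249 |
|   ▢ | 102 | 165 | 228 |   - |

214

The remaining cell in row 1 is (1,2) = 825 − 702 = 123.
Row 4 needs 825; the known cells sum to 737, so (4,3) = 88.
From column 2, 825 − (123 + 221 + 200 + 102) gives (2,2) = 179.
Column 3: 186 + 242 + 88 + 165 + ? = 825, so (3,3) = 144.
Column 4 must total 825; the given cells sum to 695, so (2,4) = 130.
Column 5 must total 825; the given cells sum to 709, so (5,5) = 116.
Row 2: 179 + 242 + 130 + 193 + ? = 825, so (2,1) = 81.
Using row 3: 221 + 144 + 207 + 95 + ? → (3,1) = 825 − 667 = 158.
The remaining cell in row 5 is (5,1) = 825 − 611 = 214.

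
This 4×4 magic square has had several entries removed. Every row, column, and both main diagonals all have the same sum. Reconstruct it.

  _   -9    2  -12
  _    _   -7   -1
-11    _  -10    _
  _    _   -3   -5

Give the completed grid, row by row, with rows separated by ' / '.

Column 3 is already complete: 2 + -7 + -10 + -3 = -18, so that is the magic constant.
Using row 1: -9 + 2 + (-12) + ? → (1,1) = -18 − (-19) = 1.
Column 4 must total -18; the given cells sum to -18, so (3,4) = 0.
Using main diagonal: 1 + (-10) + (-5) + ? → (2,2) = -18 − (-14) = -4.
The remaining cell in row 2 is (2,1) = -18 − (-12) = -6.
Using row 3: -11 + (-10) + 0 + ? → (3,2) = -18 − (-21) = 3.
The remaining cell in column 1 is (4,1) = -18 − (-16) = -2.
From column 2, -18 − (-9 + (-4) + 3) gives (4,2) = -8.

1 -9 2 -12 / -6 -4 -7 -1 / -11 3 -10 0 / -2 -8 -3 -5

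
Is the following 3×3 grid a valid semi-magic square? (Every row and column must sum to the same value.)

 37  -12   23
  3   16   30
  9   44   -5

No — row 1 sums to 48 but row 2 sums to 49.

Row 1: 37 + (-12) + 23 = 48.
Row 2: 3 + 16 + 30 = 49.
Row 3: 9 + 44 + (-5) = 48.
Column 1: 37 + 3 + 9 = 49.
Column 2: -12 + 16 + 44 = 48.
Column 3: 23 + 30 + (-5) = 48.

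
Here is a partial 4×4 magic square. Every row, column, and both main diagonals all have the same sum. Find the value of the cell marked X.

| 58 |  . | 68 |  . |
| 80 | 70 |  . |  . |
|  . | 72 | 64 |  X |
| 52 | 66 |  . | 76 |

54

Main diagonal is complete and sums to 268; that is the magic constant.
Row 4 needs 268; the known cells sum to 194, so (4,3) = 74.
Column 1 needs 268; the known cells sum to 190, so (3,1) = 78.
Column 2 must total 268; the given cells sum to 208, so (1,2) = 60.
From column 3, 268 − (68 + 64 + 74) gives (2,3) = 62.
Anti-diagonal: 62 + 72 + 52 + ? = 268, so (1,4) = 82.
The remaining cell in row 2 is (2,4) = 268 − 212 = 56.
Using row 3: 78 + 72 + 64 + ? → (3,4) = 268 − 214 = 54.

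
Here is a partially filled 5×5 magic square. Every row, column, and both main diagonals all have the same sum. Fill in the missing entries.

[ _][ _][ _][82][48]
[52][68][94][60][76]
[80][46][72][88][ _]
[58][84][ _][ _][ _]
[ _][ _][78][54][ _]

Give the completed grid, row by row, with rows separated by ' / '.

74 90 56 82 48 / 52 68 94 60 76 / 80 46 72 88 64 / 58 84 50 66 92 / 86 62 78 54 70

Row 2 is already complete: 52 + 68 + 94 + 60 + 76 = 350, so that is the magic constant.
From row 3, 350 − (80 + 46 + 72 + 88) gives (3,5) = 64.
From column 4, 350 − (82 + 60 + 88 + 54) gives (4,4) = 66.
From anti-diagonal, 350 − (48 + 60 + 72 + 84) gives (5,1) = 86.
Column 1: 52 + 80 + 58 + 86 + ? = 350, so (1,1) = 74.
Main diagonal must total 350; the given cells sum to 280, so (5,5) = 70.
Row 5: 86 + 78 + 54 + 70 + ? = 350, so (5,2) = 62.
Column 2 needs 350; the known cells sum to 260, so (1,2) = 90.
Column 5 needs 350; the known cells sum to 258, so (4,5) = 92.
Using row 1: 74 + 90 + 82 + 48 + ? → (1,3) = 350 − 294 = 56.
Row 4: 58 + 84 + 66 + 92 + ? = 350, so (4,3) = 50.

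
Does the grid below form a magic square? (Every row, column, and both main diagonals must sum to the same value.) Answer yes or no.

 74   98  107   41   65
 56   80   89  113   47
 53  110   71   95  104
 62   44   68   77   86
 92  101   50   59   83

No — column 1 sums to 337 but main diagonal sums to 385.

Row 1: 74 + 98 + 107 + 41 + 65 = 385.
Row 2: 56 + 80 + 89 + 113 + 47 = 385.
Row 3: 53 + 110 + 71 + 95 + 104 = 433.
Row 4: 62 + 44 + 68 + 77 + 86 = 337.
Row 5: 92 + 101 + 50 + 59 + 83 = 385.
Column 1: 74 + 56 + 53 + 62 + 92 = 337.
Column 2: 98 + 80 + 110 + 44 + 101 = 433.
Column 3: 107 + 89 + 71 + 68 + 50 = 385.
Column 4: 41 + 113 + 95 + 77 + 59 = 385.
Column 5: 65 + 47 + 104 + 86 + 83 = 385.
Main diagonal: 74 + 80 + 71 + 77 + 83 = 385.
Anti-diagonal: 65 + 113 + 71 + 44 + 92 = 385.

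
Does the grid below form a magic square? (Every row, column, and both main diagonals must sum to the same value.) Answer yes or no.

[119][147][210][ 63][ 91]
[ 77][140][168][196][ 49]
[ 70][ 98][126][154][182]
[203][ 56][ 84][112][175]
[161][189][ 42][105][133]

Row 1: 119 + 147 + 210 + 63 + 91 = 630.
Row 2: 77 + 140 + 168 + 196 + 49 = 630.
Row 3: 70 + 98 + 126 + 154 + 182 = 630.
Row 4: 203 + 56 + 84 + 112 + 175 = 630.
Row 5: 161 + 189 + 42 + 105 + 133 = 630.
Column 1: 119 + 77 + 70 + 203 + 161 = 630.
Column 2: 147 + 140 + 98 + 56 + 189 = 630.
Column 3: 210 + 168 + 126 + 84 + 42 = 630.
Column 4: 63 + 196 + 154 + 112 + 105 = 630.
Column 5: 91 + 49 + 182 + 175 + 133 = 630.
Main diagonal: 119 + 140 + 126 + 112 + 133 = 630.
Anti-diagonal: 91 + 196 + 126 + 56 + 161 = 630.
All lines sum to 630.

Yes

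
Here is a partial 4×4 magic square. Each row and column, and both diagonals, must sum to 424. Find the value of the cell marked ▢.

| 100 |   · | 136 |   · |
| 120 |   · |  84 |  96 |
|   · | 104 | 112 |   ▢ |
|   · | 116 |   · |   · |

132

Row 2 must total 424; the given cells sum to 300, so (2,2) = 124.
From column 2, 424 − (124 + 104 + 116) gives (1,2) = 80.
Column 3: 136 + 84 + 112 + ? = 424, so (4,3) = 92.
Main diagonal needs 424; the known cells sum to 336, so (4,4) = 88.
Using row 1: 100 + 80 + 136 + ? → (1,4) = 424 − 316 = 108.
Row 4: 116 + 92 + 88 + ? = 424, so (4,1) = 128.
Column 1: 100 + 120 + 128 + ? = 424, so (3,1) = 76.
Using column 4: 108 + 96 + 88 + ? → (3,4) = 424 − 292 = 132.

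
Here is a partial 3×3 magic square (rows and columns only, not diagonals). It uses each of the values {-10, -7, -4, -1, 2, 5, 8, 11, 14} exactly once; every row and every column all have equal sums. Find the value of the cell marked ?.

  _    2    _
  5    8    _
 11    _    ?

-1

The 9 entries sum to 18, so each line sums to 18/3 = 6.
The remaining cell in row 2 is (2,3) = 6 − 13 = -7.
Using column 1: 5 + 11 + ? → (1,1) = 6 − 16 = -10.
Column 2: 2 + 8 + ? = 6, so (3,2) = -4.
Row 1 needs 6; the known cells sum to -8, so (1,3) = 14.
Row 3 must total 6; the given cells sum to 7, so (3,3) = -1.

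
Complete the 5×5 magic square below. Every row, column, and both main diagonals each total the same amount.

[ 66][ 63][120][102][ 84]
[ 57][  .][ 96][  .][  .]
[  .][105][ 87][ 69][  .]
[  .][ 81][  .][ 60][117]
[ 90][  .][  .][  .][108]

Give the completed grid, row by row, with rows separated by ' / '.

Row 1 is already complete: 66 + 63 + 120 + 102 + 84 = 435, so that is the magic constant.
Main diagonal: 66 + 87 + 60 + 108 + ? = 435, so (2,2) = 114.
Using anti-diagonal: 84 + 87 + 81 + 90 + ? → (2,4) = 435 − 342 = 93.
Row 2: 57 + 114 + 96 + 93 + ? = 435, so (2,5) = 75.
Column 2 must total 435; the given cells sum to 363, so (5,2) = 72.
The remaining cell in column 4 is (5,4) = 435 − 324 = 111.
Column 5: 84 + 75 + 117 + 108 + ? = 435, so (3,5) = 51.
Row 3 must total 435; the given cells sum to 312, so (3,1) = 123.
The remaining cell in row 5 is (5,3) = 435 − 381 = 54.
From column 1, 435 − (66 + 57 + 123 + 90) gives (4,1) = 99.
Column 3 must total 435; the given cells sum to 357, so (4,3) = 78.

66 63 120 102 84 / 57 114 96 93 75 / 123 105 87 69 51 / 99 81 78 60 117 / 90 72 54 111 108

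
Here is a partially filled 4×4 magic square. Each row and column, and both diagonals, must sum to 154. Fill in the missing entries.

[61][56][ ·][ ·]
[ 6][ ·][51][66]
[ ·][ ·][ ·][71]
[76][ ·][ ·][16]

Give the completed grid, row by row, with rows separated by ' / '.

The remaining cell in row 2 is (2,2) = 154 − 123 = 31.
Column 1 must total 154; the given cells sum to 143, so (3,1) = 11.
Column 4 must total 154; the given cells sum to 153, so (1,4) = 1.
The remaining cell in main diagonal is (3,3) = 154 − 108 = 46.
Anti-diagonal: 1 + 51 + 76 + ? = 154, so (3,2) = 26.
From row 1, 154 − (61 + 56 + 1) gives (1,3) = 36.
Column 2 must total 154; the given cells sum to 113, so (4,2) = 41.
Column 3: 36 + 51 + 46 + ? = 154, so (4,3) = 21.

61 56 36 1 / 6 31 51 66 / 11 26 46 71 / 76 41 21 16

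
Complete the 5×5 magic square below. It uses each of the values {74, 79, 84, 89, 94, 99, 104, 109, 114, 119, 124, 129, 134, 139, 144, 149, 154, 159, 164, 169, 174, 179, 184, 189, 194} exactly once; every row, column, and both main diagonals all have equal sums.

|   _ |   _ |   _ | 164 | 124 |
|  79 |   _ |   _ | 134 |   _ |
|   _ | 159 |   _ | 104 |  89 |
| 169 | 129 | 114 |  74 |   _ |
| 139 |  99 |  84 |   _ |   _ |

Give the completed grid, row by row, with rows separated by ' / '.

The 25 entries sum to 3350, so each line sums to 3350/5 = 670.
From row 4, 670 − (169 + 129 + 114 + 74) gives (4,5) = 184.
From column 4, 670 − (164 + 134 + 104 + 74) gives (5,4) = 194.
Anti-diagonal must total 670; the given cells sum to 526, so (3,3) = 144.
Row 3 needs 670; the known cells sum to 496, so (3,1) = 174.
Using row 5: 139 + 99 + 84 + 194 + ? → (5,5) = 670 − 516 = 154.
Column 1 needs 670; the known cells sum to 561, so (1,1) = 109.
From column 5, 670 − (124 + 89 + 184 + 154) gives (2,5) = 119.
The remaining cell in main diagonal is (2,2) = 670 − 481 = 189.
Row 2 must total 670; the given cells sum to 521, so (2,3) = 149.
From column 2, 670 − (189 + 159 + 129 + 99) gives (1,2) = 94.
Column 3 needs 670; the known cells sum to 491, so (1,3) = 179.

109 94 179 164 124 / 79 189 149 134 119 / 174 159 144 104 89 / 169 129 114 74 184 / 139 99 84 194 154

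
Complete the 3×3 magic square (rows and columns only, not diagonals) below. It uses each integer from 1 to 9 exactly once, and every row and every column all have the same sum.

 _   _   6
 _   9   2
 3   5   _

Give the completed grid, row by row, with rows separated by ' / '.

The entries are 1 through 9, which sum to 45, so each line sums to 45/3 = 15.
Using row 2: 9 + 2 + ? → (2,1) = 15 − 11 = 4.
Row 3: 3 + 5 + ? = 15, so (3,3) = 7.
Using column 1: 4 + 3 + ? → (1,1) = 15 − 7 = 8.
The remaining cell in column 2 is (1,2) = 15 − 14 = 1.

8 1 6 / 4 9 2 / 3 5 7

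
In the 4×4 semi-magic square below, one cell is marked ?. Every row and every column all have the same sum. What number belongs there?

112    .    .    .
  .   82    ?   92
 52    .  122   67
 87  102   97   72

77

Row 4 is complete and sums to 358; that is the magic constant.
The remaining cell in row 3 is (3,2) = 358 − 241 = 117.
Column 1 must total 358; the given cells sum to 251, so (2,1) = 107.
Column 2 must total 358; the given cells sum to 301, so (1,2) = 57.
From column 4, 358 − (92 + 67 + 72) gives (1,4) = 127.
Row 1 must total 358; the given cells sum to 296, so (1,3) = 62.
Row 2: 107 + 82 + 92 + ? = 358, so (2,3) = 77.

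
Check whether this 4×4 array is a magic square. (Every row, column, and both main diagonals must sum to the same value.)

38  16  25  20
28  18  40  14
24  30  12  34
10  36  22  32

No — column 1 sums to 100 but row 1 sums to 99.

Row 1: 38 + 16 + 25 + 20 = 99.
Row 2: 28 + 18 + 40 + 14 = 100.
Row 3: 24 + 30 + 12 + 34 = 100.
Row 4: 10 + 36 + 22 + 32 = 100.
Column 1: 38 + 28 + 24 + 10 = 100.
Column 2: 16 + 18 + 30 + 36 = 100.
Column 3: 25 + 40 + 12 + 22 = 99.
Column 4: 20 + 14 + 34 + 32 = 100.
Main diagonal: 38 + 18 + 12 + 32 = 100.
Anti-diagonal: 20 + 40 + 30 + 10 = 100.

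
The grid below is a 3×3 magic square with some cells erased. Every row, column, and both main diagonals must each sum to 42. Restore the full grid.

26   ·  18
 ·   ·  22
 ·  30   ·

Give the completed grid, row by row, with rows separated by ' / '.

26 -2 18 / 6 14 22 / 10 30 2

The remaining cell in row 1 is (1,2) = 42 − 44 = -2.
Column 2 must total 42; the given cells sum to 28, so (2,2) = 14.
Using column 3: 18 + 22 + ? → (3,3) = 42 − 40 = 2.
Anti-diagonal: 18 + 14 + ? = 42, so (3,1) = 10.
The remaining cell in row 2 is (2,1) = 42 − 36 = 6.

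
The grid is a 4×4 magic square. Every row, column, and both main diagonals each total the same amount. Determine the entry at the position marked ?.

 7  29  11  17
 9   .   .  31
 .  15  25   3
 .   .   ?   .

Row 1 is complete and sums to 64; that is the magic constant.
Row 3 needs 64; the known cells sum to 43, so (3,1) = 21.
Column 1 must total 64; the given cells sum to 37, so (4,1) = 27.
From column 4, 64 − (17 + 31 + 3) gives (4,4) = 13.
From main diagonal, 64 − (7 + 25 + 13) gives (2,2) = 19.
The remaining cell in anti-diagonal is (2,3) = 64 − 59 = 5.
Column 2 must total 64; the given cells sum to 63, so (4,2) = 1.
Column 3 must total 64; the given cells sum to 41, so (4,3) = 23.

23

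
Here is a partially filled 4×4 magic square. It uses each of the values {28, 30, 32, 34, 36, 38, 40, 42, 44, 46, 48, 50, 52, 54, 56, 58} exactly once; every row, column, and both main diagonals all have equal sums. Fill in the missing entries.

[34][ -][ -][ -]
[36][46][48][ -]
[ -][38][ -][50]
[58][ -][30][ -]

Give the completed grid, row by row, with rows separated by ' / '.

34 56 54 28 / 36 46 48 42 / 44 38 40 50 / 58 32 30 52

The 16 entries sum to 688, so each line sums to 688/4 = 172.
Row 2: 36 + 46 + 48 + ? = 172, so (2,4) = 42.
Column 1 must total 172; the given cells sum to 128, so (3,1) = 44.
The remaining cell in anti-diagonal is (1,4) = 172 − 144 = 28.
Using row 3: 44 + 38 + 50 + ? → (3,3) = 172 − 132 = 40.
From column 3, 172 − (48 + 40 + 30) gives (1,3) = 54.
From column 4, 172 − (28 + 42 + 50) gives (4,4) = 52.
Row 1: 34 + 54 + 28 + ? = 172, so (1,2) = 56.
Using row 4: 58 + 30 + 52 + ? → (4,2) = 172 − 140 = 32.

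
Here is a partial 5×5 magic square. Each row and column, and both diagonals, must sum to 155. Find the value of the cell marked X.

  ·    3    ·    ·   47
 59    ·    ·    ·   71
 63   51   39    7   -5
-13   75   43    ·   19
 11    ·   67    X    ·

Row 4 must total 155; the given cells sum to 124, so (4,4) = 31.
Column 1 needs 155; the known cells sum to 120, so (1,1) = 35.
The remaining cell in column 5 is (5,5) = 155 − 132 = 23.
Main diagonal must total 155; the given cells sum to 128, so (2,2) = 27.
Using anti-diagonal: 47 + 39 + 75 + 11 + ? → (2,4) = 155 − 172 = -17.
The remaining cell in row 2 is (2,3) = 155 − 140 = 15.
Column 2 needs 155; the known cells sum to 156, so (5,2) = -1.
Using column 3: 15 + 39 + 43 + 67 + ? → (1,3) = 155 − 164 = -9.
Using row 1: 35 + 3 + (-9) + 47 + ? → (1,4) = 155 − 76 = 79.
The remaining cell in row 5 is (5,4) = 155 − 100 = 55.

55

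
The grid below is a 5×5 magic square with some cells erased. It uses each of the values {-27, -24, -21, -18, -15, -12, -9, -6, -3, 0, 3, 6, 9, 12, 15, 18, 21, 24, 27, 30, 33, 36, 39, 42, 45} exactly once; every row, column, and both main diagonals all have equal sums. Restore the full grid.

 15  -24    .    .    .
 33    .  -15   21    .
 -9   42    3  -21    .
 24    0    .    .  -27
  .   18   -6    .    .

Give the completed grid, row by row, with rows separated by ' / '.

The 25 entries sum to 225, so each line sums to 225/5 = 45.
Row 3 must total 45; the given cells sum to 15, so (3,5) = 30.
From column 1, 45 − (15 + 33 + (-9) + 24) gives (5,1) = -18.
Column 2 must total 45; the given cells sum to 36, so (2,2) = 9.
Anti-diagonal: 21 + 3 + 0 + (-18) + ? = 45, so (1,5) = 39.
Using row 2: 33 + 9 + (-15) + 21 + ? → (2,5) = 45 − 48 = -3.
Column 5 must total 45; the given cells sum to 39, so (5,5) = 6.
Main diagonal needs 45; the known cells sum to 33, so (4,4) = 12.
Using row 4: 24 + 0 + 12 + (-27) + ? → (4,3) = 45 − 9 = 36.
Row 5 needs 45; the known cells sum to 0, so (5,4) = 45.
Column 3 needs 45; the known cells sum to 18, so (1,3) = 27.
Column 4 must total 45; the given cells sum to 57, so (1,4) = -12.

15 -24 27 -12 39 / 33 9 -15 21 -3 / -9 42 3 -21 30 / 24 0 36 12 -27 / -18 18 -6 45 6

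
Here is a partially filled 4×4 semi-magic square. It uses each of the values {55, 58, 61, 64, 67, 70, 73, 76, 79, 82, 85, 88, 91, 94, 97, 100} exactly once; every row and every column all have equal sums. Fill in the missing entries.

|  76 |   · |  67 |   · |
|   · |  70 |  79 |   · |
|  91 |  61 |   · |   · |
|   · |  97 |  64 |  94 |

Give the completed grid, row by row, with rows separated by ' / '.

The 16 entries sum to 1240, so each line sums to 1240/4 = 310.
Row 4 needs 310; the known cells sum to 255, so (4,1) = 55.
Using column 1: 76 + 91 + 55 + ? → (2,1) = 310 − 222 = 88.
The remaining cell in column 2 is (1,2) = 310 − 228 = 82.
Column 3 needs 310; the known cells sum to 210, so (3,3) = 100.
Using row 1: 76 + 82 + 67 + ? → (1,4) = 310 − 225 = 85.
From row 2, 310 − (88 + 70 + 79) gives (2,4) = 73.
The remaining cell in row 3 is (3,4) = 310 − 252 = 58.

76 82 67 85 / 88 70 79 73 / 91 61 100 58 / 55 97 64 94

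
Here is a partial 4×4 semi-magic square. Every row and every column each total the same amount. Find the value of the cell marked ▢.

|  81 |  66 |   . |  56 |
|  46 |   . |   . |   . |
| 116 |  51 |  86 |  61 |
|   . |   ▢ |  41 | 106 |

Row 3 is complete and sums to 314; that is the magic constant.
Row 1: 81 + 66 + 56 + ? = 314, so (1,3) = 111.
From column 1, 314 − (81 + 46 + 116) gives (4,1) = 71.
From column 3, 314 − (111 + 86 + 41) gives (2,3) = 76.
Using column 4: 56 + 61 + 106 + ? → (2,4) = 314 − 223 = 91.
From row 2, 314 − (46 + 76 + 91) gives (2,2) = 101.
From row 4, 314 − (71 + 41 + 106) gives (4,2) = 96.

96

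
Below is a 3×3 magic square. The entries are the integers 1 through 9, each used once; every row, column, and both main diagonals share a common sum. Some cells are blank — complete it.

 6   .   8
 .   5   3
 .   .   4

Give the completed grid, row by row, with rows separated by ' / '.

The entries are 1 through 9, which sum to 45, so each line sums to 45/3 = 15.
From row 1, 15 − (6 + 8) gives (1,2) = 1.
From row 2, 15 − (5 + 3) gives (2,1) = 7.
Column 1 must total 15; the given cells sum to 13, so (3,1) = 2.
Column 2 must total 15; the given cells sum to 6, so (3,2) = 9.

6 1 8 / 7 5 3 / 2 9 4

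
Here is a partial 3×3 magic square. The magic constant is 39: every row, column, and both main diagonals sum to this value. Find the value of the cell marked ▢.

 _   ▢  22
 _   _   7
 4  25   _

From row 3, 39 − (4 + 25) gives (3,3) = 10.
Anti-diagonal must total 39; the given cells sum to 26, so (2,2) = 13.
Row 2 needs 39; the known cells sum to 20, so (2,1) = 19.
Using column 1: 19 + 4 + ? → (1,1) = 39 − 23 = 16.
Column 2 must total 39; the given cells sum to 38, so (1,2) = 1.

1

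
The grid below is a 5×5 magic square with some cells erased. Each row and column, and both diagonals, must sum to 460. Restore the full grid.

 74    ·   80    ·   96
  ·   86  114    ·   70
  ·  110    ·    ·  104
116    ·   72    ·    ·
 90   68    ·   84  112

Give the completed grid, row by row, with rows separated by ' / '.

Row 5 needs 460; the known cells sum to 354, so (5,3) = 106.
Column 3 needs 460; the known cells sum to 372, so (3,3) = 88.
Using column 5: 96 + 70 + 104 + 112 + ? → (4,5) = 460 − 382 = 78.
From main diagonal, 460 − (74 + 86 + 88 + 112) gives (4,4) = 100.
Row 4: 116 + 72 + 100 + 78 + ? = 460, so (4,2) = 94.
From column 2, 460 − (86 + 110 + 94 + 68) gives (1,2) = 102.
Using anti-diagonal: 96 + 88 + 94 + 90 + ? → (2,4) = 460 − 368 = 92.
From row 1, 460 − (74 + 102 + 80 + 96) gives (1,4) = 108.
The remaining cell in row 2 is (2,1) = 460 − 362 = 98.
Column 1 must total 460; the given cells sum to 378, so (3,1) = 82.
Using column 4: 108 + 92 + 100 + 84 + ? → (3,4) = 460 − 384 = 76.

74 102 80 108 96 / 98 86 114 92 70 / 82 110 88 76 104 / 116 94 72 100 78 / 90 68 106 84 112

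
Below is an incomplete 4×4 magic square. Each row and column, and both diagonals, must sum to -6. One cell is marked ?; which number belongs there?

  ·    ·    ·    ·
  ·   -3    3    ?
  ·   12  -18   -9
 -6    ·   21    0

18

The remaining cell in row 3 is (3,1) = -6 − (-15) = 9.
The remaining cell in row 4 is (4,2) = -6 − 15 = -21.
Column 2 needs -6; the known cells sum to -12, so (1,2) = 6.
From column 3, -6 − (3 + (-18) + 21) gives (1,3) = -12.
Main diagonal: -3 + (-18) + 0 + ? = -6, so (1,1) = 15.
The remaining cell in anti-diagonal is (1,4) = -6 − 9 = -15.
Column 1 must total -6; the given cells sum to 18, so (2,1) = -24.
Column 4: -15 + (-9) + 0 + ? = -6, so (2,4) = 18.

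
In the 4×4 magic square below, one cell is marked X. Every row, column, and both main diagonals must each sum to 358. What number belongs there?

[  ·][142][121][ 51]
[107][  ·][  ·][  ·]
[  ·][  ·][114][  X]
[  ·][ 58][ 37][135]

The remaining cell in row 1 is (1,1) = 358 − 314 = 44.
Row 4 needs 358; the known cells sum to 230, so (4,1) = 128.
Column 1 must total 358; the given cells sum to 279, so (3,1) = 79.
Column 3 needs 358; the known cells sum to 272, so (2,3) = 86.
The remaining cell in main diagonal is (2,2) = 358 − 293 = 65.
From anti-diagonal, 358 − (51 + 86 + 128) gives (3,2) = 93.
Row 2 must total 358; the given cells sum to 258, so (2,4) = 100.
Row 3: 79 + 93 + 114 + ? = 358, so (3,4) = 72.

72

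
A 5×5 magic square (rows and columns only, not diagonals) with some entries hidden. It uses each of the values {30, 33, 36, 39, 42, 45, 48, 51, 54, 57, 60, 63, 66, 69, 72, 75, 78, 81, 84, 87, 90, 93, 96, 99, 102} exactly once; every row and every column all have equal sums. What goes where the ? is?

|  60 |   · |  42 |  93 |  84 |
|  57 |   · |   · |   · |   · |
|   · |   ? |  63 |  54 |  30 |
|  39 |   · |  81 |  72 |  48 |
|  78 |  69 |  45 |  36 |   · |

The 25 entries sum to 1650, so each line sums to 1650/5 = 330.
Row 1 needs 330; the known cells sum to 279, so (1,2) = 51.
The remaining cell in row 4 is (4,2) = 330 − 240 = 90.
Using row 5: 78 + 69 + 45 + 36 + ? → (5,5) = 330 − 228 = 102.
The remaining cell in column 1 is (3,1) = 330 − 234 = 96.
Using column 3: 42 + 63 + 81 + 45 + ? → (2,3) = 330 − 231 = 99.
Using column 4: 93 + 54 + 72 + 36 + ? → (2,4) = 330 − 255 = 75.
Column 5 must total 330; the given cells sum to 264, so (2,5) = 66.
Row 2 needs 330; the known cells sum to 297, so (2,2) = 33.
Row 3 needs 330; the known cells sum to 243, so (3,2) = 87.

87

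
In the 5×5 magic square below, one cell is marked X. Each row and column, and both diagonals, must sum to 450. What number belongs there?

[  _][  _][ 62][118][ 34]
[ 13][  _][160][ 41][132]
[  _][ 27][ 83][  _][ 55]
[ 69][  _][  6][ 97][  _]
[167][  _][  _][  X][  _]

20

Row 2 needs 450; the known cells sum to 346, so (2,2) = 104.
Column 3 must total 450; the given cells sum to 311, so (5,3) = 139.
From anti-diagonal, 450 − (34 + 41 + 83 + 167) gives (4,2) = 125.
Row 4 must total 450; the given cells sum to 297, so (4,5) = 153.
Column 5: 34 + 132 + 55 + 153 + ? = 450, so (5,5) = 76.
Main diagonal must total 450; the given cells sum to 360, so (1,1) = 90.
Row 1: 90 + 62 + 118 + 34 + ? = 450, so (1,2) = 146.
From column 1, 450 − (90 + 13 + 69 + 167) gives (3,1) = 111.
The remaining cell in column 2 is (5,2) = 450 − 402 = 48.
Using row 3: 111 + 27 + 83 + 55 + ? → (3,4) = 450 − 276 = 174.
Using row 5: 167 + 48 + 139 + 76 + ? → (5,4) = 450 − 430 = 20.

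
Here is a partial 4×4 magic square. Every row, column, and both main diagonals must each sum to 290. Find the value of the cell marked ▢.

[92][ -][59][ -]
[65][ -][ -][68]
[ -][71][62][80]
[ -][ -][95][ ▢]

53

Row 3 must total 290; the given cells sum to 213, so (3,1) = 77.
Column 1 must total 290; the given cells sum to 234, so (4,1) = 56.
Column 3 needs 290; the known cells sum to 216, so (2,3) = 74.
Anti-diagonal: 74 + 71 + 56 + ? = 290, so (1,4) = 89.
The remaining cell in row 1 is (1,2) = 290 − 240 = 50.
Row 2 must total 290; the given cells sum to 207, so (2,2) = 83.
The remaining cell in column 2 is (4,2) = 290 − 204 = 86.
Column 4 must total 290; the given cells sum to 237, so (4,4) = 53.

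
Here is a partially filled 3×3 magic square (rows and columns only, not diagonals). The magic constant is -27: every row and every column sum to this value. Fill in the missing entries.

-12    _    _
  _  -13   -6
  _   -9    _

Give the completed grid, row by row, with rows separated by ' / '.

The remaining cell in row 2 is (2,1) = -27 − (-19) = -8.
Column 1 must total -27; the given cells sum to -20, so (3,1) = -7.
From column 2, -27 − (-13 + (-9)) gives (1,2) = -5.
Row 1 must total -27; the given cells sum to -17, so (1,3) = -10.
Row 3 needs -27; the known cells sum to -16, so (3,3) = -11.

-12 -5 -10 / -8 -13 -6 / -7 -9 -11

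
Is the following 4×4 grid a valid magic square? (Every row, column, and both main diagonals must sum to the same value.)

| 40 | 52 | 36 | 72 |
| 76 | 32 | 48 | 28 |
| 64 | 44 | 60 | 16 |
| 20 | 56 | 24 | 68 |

Row 1: 40 + 52 + 36 + 72 = 200.
Row 2: 76 + 32 + 48 + 28 = 184.
Row 3: 64 + 44 + 60 + 16 = 184.
Row 4: 20 + 56 + 24 + 68 = 168.
Column 1: 40 + 76 + 64 + 20 = 200.
Column 2: 52 + 32 + 44 + 56 = 184.
Column 3: 36 + 48 + 60 + 24 = 168.
Column 4: 72 + 28 + 16 + 68 = 184.
Main diagonal: 40 + 32 + 60 + 68 = 200.
Anti-diagonal: 72 + 48 + 44 + 20 = 184.

No — column 3 sums to 168 but column 1 sums to 200.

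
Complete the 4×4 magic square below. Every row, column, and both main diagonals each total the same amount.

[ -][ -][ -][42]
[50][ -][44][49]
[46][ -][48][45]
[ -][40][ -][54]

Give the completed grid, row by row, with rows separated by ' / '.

41 52 55 42 / 50 47 44 49 / 46 51 48 45 / 53 40 43 54

Column 4 is already complete: 42 + 49 + 45 + 54 = 190, so that is the magic constant.
From row 2, 190 − (50 + 44 + 49) gives (2,2) = 47.
Using row 3: 46 + 48 + 45 + ? → (3,2) = 190 − 139 = 51.
Column 2 must total 190; the given cells sum to 138, so (1,2) = 52.
Main diagonal needs 190; the known cells sum to 149, so (1,1) = 41.
From anti-diagonal, 190 − (42 + 44 + 51) gives (4,1) = 53.
Using row 1: 41 + 52 + 42 + ? → (1,3) = 190 − 135 = 55.
Using row 4: 53 + 40 + 54 + ? → (4,3) = 190 − 147 = 43.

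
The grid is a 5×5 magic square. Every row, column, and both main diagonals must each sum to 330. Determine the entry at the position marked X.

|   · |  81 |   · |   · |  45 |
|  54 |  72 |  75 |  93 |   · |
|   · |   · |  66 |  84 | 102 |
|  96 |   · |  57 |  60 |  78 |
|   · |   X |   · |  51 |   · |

From row 2, 330 − (54 + 72 + 75 + 93) gives (2,5) = 36.
Using row 4: 96 + 57 + 60 + 78 + ? → (4,2) = 330 − 291 = 39.
The remaining cell in column 4 is (1,4) = 330 − 288 = 42.
Using column 5: 45 + 36 + 102 + 78 + ? → (5,5) = 330 − 261 = 69.
Main diagonal: 72 + 66 + 60 + 69 + ? = 330, so (1,1) = 63.
From anti-diagonal, 330 − (45 + 93 + 66 + 39) gives (5,1) = 87.
Row 1 needs 330; the known cells sum to 231, so (1,3) = 99.
Column 1 must total 330; the given cells sum to 300, so (3,1) = 30.
The remaining cell in column 3 is (5,3) = 330 − 297 = 33.
Row 3 must total 330; the given cells sum to 282, so (3,2) = 48.
Using row 5: 87 + 33 + 51 + 69 + ? → (5,2) = 330 − 240 = 90.

90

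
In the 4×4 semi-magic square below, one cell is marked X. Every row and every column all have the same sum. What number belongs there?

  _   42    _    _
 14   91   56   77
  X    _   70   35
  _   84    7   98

112

Row 2 is complete and sums to 238; that is the magic constant.
Using row 4: 84 + 7 + 98 + ? → (4,1) = 238 − 189 = 49.
Column 2 needs 238; the known cells sum to 217, so (3,2) = 21.
Column 3 must total 238; the given cells sum to 133, so (1,3) = 105.
Using column 4: 77 + 35 + 98 + ? → (1,4) = 238 − 210 = 28.
From row 1, 238 − (42 + 105 + 28) gives (1,1) = 63.
Row 3 must total 238; the given cells sum to 126, so (3,1) = 112.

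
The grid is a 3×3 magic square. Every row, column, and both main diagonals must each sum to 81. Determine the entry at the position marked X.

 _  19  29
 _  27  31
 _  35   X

From row 1, 81 − (19 + 29) gives (1,1) = 33.
Using row 2: 27 + 31 + ? → (2,1) = 81 − 58 = 23.
Using column 1: 33 + 23 + ? → (3,1) = 81 − 56 = 25.
Column 3 must total 81; the given cells sum to 60, so (3,3) = 21.

21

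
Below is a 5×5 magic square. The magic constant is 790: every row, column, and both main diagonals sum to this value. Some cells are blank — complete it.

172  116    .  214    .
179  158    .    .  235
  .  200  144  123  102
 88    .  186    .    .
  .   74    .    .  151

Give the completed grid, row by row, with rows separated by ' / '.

172 116 95 214 193 / 179 158 137 81 235 / 221 200 144 123 102 / 88 242 186 165 109 / 130 74 228 207 151

Row 3: 200 + 144 + 123 + 102 + ? = 790, so (3,1) = 221.
From column 1, 790 − (172 + 179 + 221 + 88) gives (5,1) = 130.
Column 2 needs 790; the known cells sum to 548, so (4,2) = 242.
Main diagonal needs 790; the known cells sum to 625, so (4,4) = 165.
Row 4: 88 + 242 + 186 + 165 + ? = 790, so (4,5) = 109.
The remaining cell in column 5 is (1,5) = 790 − 597 = 193.
Using anti-diagonal: 193 + 144 + 242 + 130 + ? → (2,4) = 790 − 709 = 81.
Row 1 must total 790; the given cells sum to 695, so (1,3) = 95.
Row 2 needs 790; the known cells sum to 653, so (2,3) = 137.
Column 3: 95 + 137 + 144 + 186 + ? = 790, so (5,3) = 228.
Using column 4: 214 + 81 + 123 + 165 + ? → (5,4) = 790 − 583 = 207.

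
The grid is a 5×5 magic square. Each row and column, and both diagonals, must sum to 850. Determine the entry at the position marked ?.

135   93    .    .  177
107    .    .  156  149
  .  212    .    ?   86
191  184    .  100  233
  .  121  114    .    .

128

Row 4 must total 850; the given cells sum to 708, so (4,3) = 142.
Column 2 must total 850; the given cells sum to 610, so (2,2) = 240.
The remaining cell in column 5 is (5,5) = 850 − 645 = 205.
Main diagonal: 135 + 240 + 100 + 205 + ? = 850, so (3,3) = 170.
Anti-diagonal: 177 + 156 + 170 + 184 + ? = 850, so (5,1) = 163.
From row 2, 850 − (107 + 240 + 156 + 149) gives (2,3) = 198.
Row 5 must total 850; the given cells sum to 603, so (5,4) = 247.
The remaining cell in column 1 is (3,1) = 850 − 596 = 254.
Column 3 must total 850; the given cells sum to 624, so (1,3) = 226.
Row 1 must total 850; the given cells sum to 631, so (1,4) = 219.
The remaining cell in row 3 is (3,4) = 850 − 722 = 128.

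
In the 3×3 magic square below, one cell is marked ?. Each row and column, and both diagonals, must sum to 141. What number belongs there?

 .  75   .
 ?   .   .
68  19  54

33

Column 2 must total 141; the given cells sum to 94, so (2,2) = 47.
The remaining cell in main diagonal is (1,1) = 141 − 101 = 40.
Anti-diagonal: 47 + 68 + ? = 141, so (1,3) = 26.
Column 1 needs 141; the known cells sum to 108, so (2,1) = 33.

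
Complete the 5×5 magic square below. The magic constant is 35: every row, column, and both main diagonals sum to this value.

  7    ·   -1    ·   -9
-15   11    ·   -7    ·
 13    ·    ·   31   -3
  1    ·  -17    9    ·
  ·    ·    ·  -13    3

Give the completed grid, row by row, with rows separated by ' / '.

Column 1 needs 35; the known cells sum to 6, so (5,1) = 29.
Column 4: -7 + 31 + 9 + (-13) + ? = 35, so (1,4) = 15.
From main diagonal, 35 − (7 + 11 + 9 + 3) gives (3,3) = 5.
Anti-diagonal must total 35; the given cells sum to 18, so (4,2) = 17.
The remaining cell in row 1 is (1,2) = 35 − 12 = 23.
The remaining cell in row 3 is (3,2) = 35 − 46 = -11.
Row 4 must total 35; the given cells sum to 10, so (4,5) = 25.
Column 2: 23 + 11 + (-11) + 17 + ? = 35, so (5,2) = -5.
Using column 5: -9 + (-3) + 25 + 3 + ? → (2,5) = 35 − 16 = 19.
From row 2, 35 − (-15 + 11 + (-7) + 19) gives (2,3) = 27.
From row 5, 35 − (29 + (-5) + (-13) + 3) gives (5,3) = 21.

7 23 -1 15 -9 / -15 11 27 -7 19 / 13 -11 5 31 -3 / 1 17 -17 9 25 / 29 -5 21 -13 3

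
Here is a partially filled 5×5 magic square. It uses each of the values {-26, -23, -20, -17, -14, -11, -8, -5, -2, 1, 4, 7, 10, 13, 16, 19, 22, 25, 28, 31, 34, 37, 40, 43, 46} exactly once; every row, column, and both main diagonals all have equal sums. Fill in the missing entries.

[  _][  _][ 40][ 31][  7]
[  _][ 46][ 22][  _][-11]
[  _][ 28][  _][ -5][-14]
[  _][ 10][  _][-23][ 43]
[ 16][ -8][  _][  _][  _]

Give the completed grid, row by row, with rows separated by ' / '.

-2 -26 40 31 7 / -20 46 22 13 -11 / 37 28 4 -5 -14 / 19 10 1 -23 43 / 16 -8 -17 34 25

The 25 entries sum to 250, so each line sums to 250/5 = 50.
Column 2: 46 + 28 + 10 + (-8) + ? = 50, so (1,2) = -26.
The remaining cell in column 5 is (5,5) = 50 − 25 = 25.
From row 1, 50 − (-26 + 40 + 31 + 7) gives (1,1) = -2.
From main diagonal, 50 − (-2 + 46 + (-23) + 25) gives (3,3) = 4.
The remaining cell in anti-diagonal is (2,4) = 50 − 37 = 13.
Row 2 needs 50; the known cells sum to 70, so (2,1) = -20.
From row 3, 50 − (28 + 4 + (-5) + (-14)) gives (3,1) = 37.
The remaining cell in column 1 is (4,1) = 50 − 31 = 19.
The remaining cell in column 4 is (5,4) = 50 − 16 = 34.
The remaining cell in row 4 is (4,3) = 50 − 49 = 1.
From row 5, 50 − (16 + (-8) + 34 + 25) gives (5,3) = -17.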